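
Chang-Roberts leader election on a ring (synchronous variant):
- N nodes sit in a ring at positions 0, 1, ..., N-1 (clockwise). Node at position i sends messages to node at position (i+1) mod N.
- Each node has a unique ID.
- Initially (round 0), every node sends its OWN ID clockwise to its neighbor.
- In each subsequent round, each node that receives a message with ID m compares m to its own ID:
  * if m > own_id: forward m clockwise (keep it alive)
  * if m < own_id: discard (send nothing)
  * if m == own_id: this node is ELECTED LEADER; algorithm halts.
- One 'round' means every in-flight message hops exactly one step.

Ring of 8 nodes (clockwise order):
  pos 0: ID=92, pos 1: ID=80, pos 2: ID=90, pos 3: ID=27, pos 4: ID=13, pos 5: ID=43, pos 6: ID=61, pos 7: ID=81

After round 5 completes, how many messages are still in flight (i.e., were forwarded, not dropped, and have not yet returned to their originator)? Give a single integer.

Round 1: pos1(id80) recv 92: fwd; pos2(id90) recv 80: drop; pos3(id27) recv 90: fwd; pos4(id13) recv 27: fwd; pos5(id43) recv 13: drop; pos6(id61) recv 43: drop; pos7(id81) recv 61: drop; pos0(id92) recv 81: drop
Round 2: pos2(id90) recv 92: fwd; pos4(id13) recv 90: fwd; pos5(id43) recv 27: drop
Round 3: pos3(id27) recv 92: fwd; pos5(id43) recv 90: fwd
Round 4: pos4(id13) recv 92: fwd; pos6(id61) recv 90: fwd
Round 5: pos5(id43) recv 92: fwd; pos7(id81) recv 90: fwd
After round 5: 2 messages still in flight

Answer: 2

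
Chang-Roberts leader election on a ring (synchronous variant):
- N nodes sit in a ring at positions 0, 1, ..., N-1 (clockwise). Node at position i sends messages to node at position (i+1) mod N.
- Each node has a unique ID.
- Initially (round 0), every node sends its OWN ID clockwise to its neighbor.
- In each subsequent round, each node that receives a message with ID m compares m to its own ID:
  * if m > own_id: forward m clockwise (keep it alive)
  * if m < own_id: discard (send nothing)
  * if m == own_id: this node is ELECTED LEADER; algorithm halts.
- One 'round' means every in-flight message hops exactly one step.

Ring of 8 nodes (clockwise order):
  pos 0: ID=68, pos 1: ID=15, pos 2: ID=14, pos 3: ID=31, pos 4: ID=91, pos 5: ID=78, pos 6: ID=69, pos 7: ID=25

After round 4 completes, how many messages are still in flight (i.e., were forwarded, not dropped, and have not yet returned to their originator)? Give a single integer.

Round 1: pos1(id15) recv 68: fwd; pos2(id14) recv 15: fwd; pos3(id31) recv 14: drop; pos4(id91) recv 31: drop; pos5(id78) recv 91: fwd; pos6(id69) recv 78: fwd; pos7(id25) recv 69: fwd; pos0(id68) recv 25: drop
Round 2: pos2(id14) recv 68: fwd; pos3(id31) recv 15: drop; pos6(id69) recv 91: fwd; pos7(id25) recv 78: fwd; pos0(id68) recv 69: fwd
Round 3: pos3(id31) recv 68: fwd; pos7(id25) recv 91: fwd; pos0(id68) recv 78: fwd; pos1(id15) recv 69: fwd
Round 4: pos4(id91) recv 68: drop; pos0(id68) recv 91: fwd; pos1(id15) recv 78: fwd; pos2(id14) recv 69: fwd
After round 4: 3 messages still in flight

Answer: 3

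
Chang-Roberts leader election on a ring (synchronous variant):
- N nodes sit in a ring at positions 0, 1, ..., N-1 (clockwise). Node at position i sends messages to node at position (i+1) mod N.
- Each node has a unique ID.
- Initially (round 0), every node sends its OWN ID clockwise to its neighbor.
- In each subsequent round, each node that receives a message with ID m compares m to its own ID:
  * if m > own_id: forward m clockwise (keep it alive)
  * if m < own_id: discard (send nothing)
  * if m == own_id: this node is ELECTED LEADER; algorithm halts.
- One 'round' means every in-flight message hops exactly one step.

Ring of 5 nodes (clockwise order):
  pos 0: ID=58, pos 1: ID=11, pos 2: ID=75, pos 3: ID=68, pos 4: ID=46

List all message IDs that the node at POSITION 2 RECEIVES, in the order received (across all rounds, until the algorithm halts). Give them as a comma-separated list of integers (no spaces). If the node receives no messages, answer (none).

Answer: 11,58,68,75

Derivation:
Round 1: pos1(id11) recv 58: fwd; pos2(id75) recv 11: drop; pos3(id68) recv 75: fwd; pos4(id46) recv 68: fwd; pos0(id58) recv 46: drop
Round 2: pos2(id75) recv 58: drop; pos4(id46) recv 75: fwd; pos0(id58) recv 68: fwd
Round 3: pos0(id58) recv 75: fwd; pos1(id11) recv 68: fwd
Round 4: pos1(id11) recv 75: fwd; pos2(id75) recv 68: drop
Round 5: pos2(id75) recv 75: ELECTED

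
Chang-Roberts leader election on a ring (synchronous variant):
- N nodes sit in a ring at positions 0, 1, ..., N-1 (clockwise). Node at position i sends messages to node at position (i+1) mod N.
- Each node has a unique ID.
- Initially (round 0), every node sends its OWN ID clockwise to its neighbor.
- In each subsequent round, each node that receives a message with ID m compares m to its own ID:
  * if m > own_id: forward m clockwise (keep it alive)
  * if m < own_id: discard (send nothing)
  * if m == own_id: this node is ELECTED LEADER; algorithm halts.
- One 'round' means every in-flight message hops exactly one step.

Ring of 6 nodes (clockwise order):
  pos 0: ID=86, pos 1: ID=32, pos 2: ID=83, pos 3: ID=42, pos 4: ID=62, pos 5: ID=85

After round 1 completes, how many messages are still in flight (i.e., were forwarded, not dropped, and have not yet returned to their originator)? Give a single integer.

Round 1: pos1(id32) recv 86: fwd; pos2(id83) recv 32: drop; pos3(id42) recv 83: fwd; pos4(id62) recv 42: drop; pos5(id85) recv 62: drop; pos0(id86) recv 85: drop
After round 1: 2 messages still in flight

Answer: 2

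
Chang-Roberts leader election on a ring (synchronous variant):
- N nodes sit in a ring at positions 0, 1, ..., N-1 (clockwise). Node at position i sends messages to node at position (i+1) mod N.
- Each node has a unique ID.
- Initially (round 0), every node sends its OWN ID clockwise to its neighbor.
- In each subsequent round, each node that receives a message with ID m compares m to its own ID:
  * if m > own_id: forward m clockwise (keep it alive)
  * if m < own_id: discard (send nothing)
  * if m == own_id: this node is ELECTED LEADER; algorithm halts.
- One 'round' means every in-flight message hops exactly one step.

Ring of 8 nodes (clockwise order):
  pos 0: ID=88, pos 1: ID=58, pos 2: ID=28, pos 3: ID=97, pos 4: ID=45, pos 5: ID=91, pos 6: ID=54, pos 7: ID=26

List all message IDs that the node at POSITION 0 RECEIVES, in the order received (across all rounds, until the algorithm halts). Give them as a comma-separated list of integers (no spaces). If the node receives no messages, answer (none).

Answer: 26,54,91,97

Derivation:
Round 1: pos1(id58) recv 88: fwd; pos2(id28) recv 58: fwd; pos3(id97) recv 28: drop; pos4(id45) recv 97: fwd; pos5(id91) recv 45: drop; pos6(id54) recv 91: fwd; pos7(id26) recv 54: fwd; pos0(id88) recv 26: drop
Round 2: pos2(id28) recv 88: fwd; pos3(id97) recv 58: drop; pos5(id91) recv 97: fwd; pos7(id26) recv 91: fwd; pos0(id88) recv 54: drop
Round 3: pos3(id97) recv 88: drop; pos6(id54) recv 97: fwd; pos0(id88) recv 91: fwd
Round 4: pos7(id26) recv 97: fwd; pos1(id58) recv 91: fwd
Round 5: pos0(id88) recv 97: fwd; pos2(id28) recv 91: fwd
Round 6: pos1(id58) recv 97: fwd; pos3(id97) recv 91: drop
Round 7: pos2(id28) recv 97: fwd
Round 8: pos3(id97) recv 97: ELECTED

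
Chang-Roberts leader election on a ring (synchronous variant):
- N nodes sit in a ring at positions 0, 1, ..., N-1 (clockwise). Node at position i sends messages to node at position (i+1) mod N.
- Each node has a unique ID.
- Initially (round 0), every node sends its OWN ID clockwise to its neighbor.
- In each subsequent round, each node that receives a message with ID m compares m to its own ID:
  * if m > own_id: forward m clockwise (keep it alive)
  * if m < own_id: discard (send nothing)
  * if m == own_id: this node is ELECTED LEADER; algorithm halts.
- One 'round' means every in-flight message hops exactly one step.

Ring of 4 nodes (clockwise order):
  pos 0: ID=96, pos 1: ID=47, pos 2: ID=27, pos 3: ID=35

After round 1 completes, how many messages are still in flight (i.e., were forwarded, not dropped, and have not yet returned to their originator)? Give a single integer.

Answer: 2

Derivation:
Round 1: pos1(id47) recv 96: fwd; pos2(id27) recv 47: fwd; pos3(id35) recv 27: drop; pos0(id96) recv 35: drop
After round 1: 2 messages still in flight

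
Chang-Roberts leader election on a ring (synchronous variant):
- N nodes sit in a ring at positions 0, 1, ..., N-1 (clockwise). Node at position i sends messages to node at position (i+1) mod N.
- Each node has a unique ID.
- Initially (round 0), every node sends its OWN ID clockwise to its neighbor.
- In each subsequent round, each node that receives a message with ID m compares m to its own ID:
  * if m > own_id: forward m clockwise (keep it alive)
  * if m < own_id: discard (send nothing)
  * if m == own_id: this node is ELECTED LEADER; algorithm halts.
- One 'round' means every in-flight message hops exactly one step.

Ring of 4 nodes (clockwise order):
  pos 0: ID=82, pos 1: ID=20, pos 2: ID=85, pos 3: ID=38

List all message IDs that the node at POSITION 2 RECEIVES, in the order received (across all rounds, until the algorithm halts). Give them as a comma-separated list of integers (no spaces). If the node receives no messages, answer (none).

Round 1: pos1(id20) recv 82: fwd; pos2(id85) recv 20: drop; pos3(id38) recv 85: fwd; pos0(id82) recv 38: drop
Round 2: pos2(id85) recv 82: drop; pos0(id82) recv 85: fwd
Round 3: pos1(id20) recv 85: fwd
Round 4: pos2(id85) recv 85: ELECTED

Answer: 20,82,85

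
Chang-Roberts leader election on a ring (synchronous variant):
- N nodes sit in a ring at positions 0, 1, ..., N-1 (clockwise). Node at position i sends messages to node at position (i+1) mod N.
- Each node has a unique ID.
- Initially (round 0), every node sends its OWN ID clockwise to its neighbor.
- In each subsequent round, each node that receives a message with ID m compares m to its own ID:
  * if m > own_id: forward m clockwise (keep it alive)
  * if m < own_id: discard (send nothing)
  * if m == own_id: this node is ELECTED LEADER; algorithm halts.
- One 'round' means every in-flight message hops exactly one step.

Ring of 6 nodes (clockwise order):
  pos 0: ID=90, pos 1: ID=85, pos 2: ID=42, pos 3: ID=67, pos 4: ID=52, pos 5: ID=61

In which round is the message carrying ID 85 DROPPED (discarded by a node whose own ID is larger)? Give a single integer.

Round 1: pos1(id85) recv 90: fwd; pos2(id42) recv 85: fwd; pos3(id67) recv 42: drop; pos4(id52) recv 67: fwd; pos5(id61) recv 52: drop; pos0(id90) recv 61: drop
Round 2: pos2(id42) recv 90: fwd; pos3(id67) recv 85: fwd; pos5(id61) recv 67: fwd
Round 3: pos3(id67) recv 90: fwd; pos4(id52) recv 85: fwd; pos0(id90) recv 67: drop
Round 4: pos4(id52) recv 90: fwd; pos5(id61) recv 85: fwd
Round 5: pos5(id61) recv 90: fwd; pos0(id90) recv 85: drop
Round 6: pos0(id90) recv 90: ELECTED
Message ID 85 originates at pos 1; dropped at pos 0 in round 5

Answer: 5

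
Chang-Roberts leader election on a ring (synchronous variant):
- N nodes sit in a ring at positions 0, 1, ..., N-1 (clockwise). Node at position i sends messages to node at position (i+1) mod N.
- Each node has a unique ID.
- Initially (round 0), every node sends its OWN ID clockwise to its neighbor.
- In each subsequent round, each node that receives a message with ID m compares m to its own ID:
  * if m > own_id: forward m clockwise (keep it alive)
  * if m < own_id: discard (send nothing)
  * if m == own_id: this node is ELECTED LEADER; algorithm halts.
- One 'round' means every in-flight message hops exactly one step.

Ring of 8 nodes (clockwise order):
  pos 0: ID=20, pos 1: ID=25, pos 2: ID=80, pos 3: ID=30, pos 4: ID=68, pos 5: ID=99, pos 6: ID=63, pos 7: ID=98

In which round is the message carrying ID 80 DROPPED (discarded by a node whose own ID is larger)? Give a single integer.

Answer: 3

Derivation:
Round 1: pos1(id25) recv 20: drop; pos2(id80) recv 25: drop; pos3(id30) recv 80: fwd; pos4(id68) recv 30: drop; pos5(id99) recv 68: drop; pos6(id63) recv 99: fwd; pos7(id98) recv 63: drop; pos0(id20) recv 98: fwd
Round 2: pos4(id68) recv 80: fwd; pos7(id98) recv 99: fwd; pos1(id25) recv 98: fwd
Round 3: pos5(id99) recv 80: drop; pos0(id20) recv 99: fwd; pos2(id80) recv 98: fwd
Round 4: pos1(id25) recv 99: fwd; pos3(id30) recv 98: fwd
Round 5: pos2(id80) recv 99: fwd; pos4(id68) recv 98: fwd
Round 6: pos3(id30) recv 99: fwd; pos5(id99) recv 98: drop
Round 7: pos4(id68) recv 99: fwd
Round 8: pos5(id99) recv 99: ELECTED
Message ID 80 originates at pos 2; dropped at pos 5 in round 3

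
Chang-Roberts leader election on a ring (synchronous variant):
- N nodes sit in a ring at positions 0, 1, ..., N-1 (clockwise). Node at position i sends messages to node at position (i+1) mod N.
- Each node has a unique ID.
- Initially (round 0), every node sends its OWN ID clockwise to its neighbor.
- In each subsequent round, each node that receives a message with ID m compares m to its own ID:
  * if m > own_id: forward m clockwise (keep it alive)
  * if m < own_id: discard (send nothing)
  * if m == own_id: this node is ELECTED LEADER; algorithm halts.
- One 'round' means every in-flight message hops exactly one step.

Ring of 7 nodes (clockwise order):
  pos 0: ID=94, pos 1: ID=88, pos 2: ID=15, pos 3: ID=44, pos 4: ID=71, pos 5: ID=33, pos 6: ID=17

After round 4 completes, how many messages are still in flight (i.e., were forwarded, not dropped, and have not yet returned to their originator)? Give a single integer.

Answer: 2

Derivation:
Round 1: pos1(id88) recv 94: fwd; pos2(id15) recv 88: fwd; pos3(id44) recv 15: drop; pos4(id71) recv 44: drop; pos5(id33) recv 71: fwd; pos6(id17) recv 33: fwd; pos0(id94) recv 17: drop
Round 2: pos2(id15) recv 94: fwd; pos3(id44) recv 88: fwd; pos6(id17) recv 71: fwd; pos0(id94) recv 33: drop
Round 3: pos3(id44) recv 94: fwd; pos4(id71) recv 88: fwd; pos0(id94) recv 71: drop
Round 4: pos4(id71) recv 94: fwd; pos5(id33) recv 88: fwd
After round 4: 2 messages still in flight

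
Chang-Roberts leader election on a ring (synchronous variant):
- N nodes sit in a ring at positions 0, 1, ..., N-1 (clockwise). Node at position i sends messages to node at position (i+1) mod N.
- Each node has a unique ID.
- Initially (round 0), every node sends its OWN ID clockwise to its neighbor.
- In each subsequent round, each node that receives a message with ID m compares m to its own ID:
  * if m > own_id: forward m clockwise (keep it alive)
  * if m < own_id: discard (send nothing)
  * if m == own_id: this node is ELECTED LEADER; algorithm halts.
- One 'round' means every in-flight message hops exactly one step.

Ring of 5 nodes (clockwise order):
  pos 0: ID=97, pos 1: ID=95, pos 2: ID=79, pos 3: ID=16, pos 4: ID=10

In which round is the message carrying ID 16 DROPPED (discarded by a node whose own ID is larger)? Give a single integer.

Answer: 2

Derivation:
Round 1: pos1(id95) recv 97: fwd; pos2(id79) recv 95: fwd; pos3(id16) recv 79: fwd; pos4(id10) recv 16: fwd; pos0(id97) recv 10: drop
Round 2: pos2(id79) recv 97: fwd; pos3(id16) recv 95: fwd; pos4(id10) recv 79: fwd; pos0(id97) recv 16: drop
Round 3: pos3(id16) recv 97: fwd; pos4(id10) recv 95: fwd; pos0(id97) recv 79: drop
Round 4: pos4(id10) recv 97: fwd; pos0(id97) recv 95: drop
Round 5: pos0(id97) recv 97: ELECTED
Message ID 16 originates at pos 3; dropped at pos 0 in round 2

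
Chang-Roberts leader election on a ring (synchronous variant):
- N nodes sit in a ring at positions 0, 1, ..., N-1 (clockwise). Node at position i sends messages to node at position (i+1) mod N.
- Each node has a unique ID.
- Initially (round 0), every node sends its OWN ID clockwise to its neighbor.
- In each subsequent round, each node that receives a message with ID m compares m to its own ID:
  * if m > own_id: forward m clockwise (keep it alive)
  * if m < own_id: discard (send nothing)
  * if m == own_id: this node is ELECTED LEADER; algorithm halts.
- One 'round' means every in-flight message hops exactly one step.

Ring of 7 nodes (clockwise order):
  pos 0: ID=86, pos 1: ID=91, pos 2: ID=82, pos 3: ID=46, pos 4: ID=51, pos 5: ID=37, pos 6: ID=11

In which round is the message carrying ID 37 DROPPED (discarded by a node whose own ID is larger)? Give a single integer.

Answer: 2

Derivation:
Round 1: pos1(id91) recv 86: drop; pos2(id82) recv 91: fwd; pos3(id46) recv 82: fwd; pos4(id51) recv 46: drop; pos5(id37) recv 51: fwd; pos6(id11) recv 37: fwd; pos0(id86) recv 11: drop
Round 2: pos3(id46) recv 91: fwd; pos4(id51) recv 82: fwd; pos6(id11) recv 51: fwd; pos0(id86) recv 37: drop
Round 3: pos4(id51) recv 91: fwd; pos5(id37) recv 82: fwd; pos0(id86) recv 51: drop
Round 4: pos5(id37) recv 91: fwd; pos6(id11) recv 82: fwd
Round 5: pos6(id11) recv 91: fwd; pos0(id86) recv 82: drop
Round 6: pos0(id86) recv 91: fwd
Round 7: pos1(id91) recv 91: ELECTED
Message ID 37 originates at pos 5; dropped at pos 0 in round 2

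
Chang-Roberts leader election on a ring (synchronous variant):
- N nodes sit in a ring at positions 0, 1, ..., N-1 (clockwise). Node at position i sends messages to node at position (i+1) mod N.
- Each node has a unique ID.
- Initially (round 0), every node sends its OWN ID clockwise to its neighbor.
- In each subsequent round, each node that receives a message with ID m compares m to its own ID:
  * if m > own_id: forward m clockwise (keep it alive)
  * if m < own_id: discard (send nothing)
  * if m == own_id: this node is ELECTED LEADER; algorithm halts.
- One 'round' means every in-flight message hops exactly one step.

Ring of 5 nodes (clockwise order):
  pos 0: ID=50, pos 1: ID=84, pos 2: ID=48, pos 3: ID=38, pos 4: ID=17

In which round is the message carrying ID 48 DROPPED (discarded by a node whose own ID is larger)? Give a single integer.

Answer: 3

Derivation:
Round 1: pos1(id84) recv 50: drop; pos2(id48) recv 84: fwd; pos3(id38) recv 48: fwd; pos4(id17) recv 38: fwd; pos0(id50) recv 17: drop
Round 2: pos3(id38) recv 84: fwd; pos4(id17) recv 48: fwd; pos0(id50) recv 38: drop
Round 3: pos4(id17) recv 84: fwd; pos0(id50) recv 48: drop
Round 4: pos0(id50) recv 84: fwd
Round 5: pos1(id84) recv 84: ELECTED
Message ID 48 originates at pos 2; dropped at pos 0 in round 3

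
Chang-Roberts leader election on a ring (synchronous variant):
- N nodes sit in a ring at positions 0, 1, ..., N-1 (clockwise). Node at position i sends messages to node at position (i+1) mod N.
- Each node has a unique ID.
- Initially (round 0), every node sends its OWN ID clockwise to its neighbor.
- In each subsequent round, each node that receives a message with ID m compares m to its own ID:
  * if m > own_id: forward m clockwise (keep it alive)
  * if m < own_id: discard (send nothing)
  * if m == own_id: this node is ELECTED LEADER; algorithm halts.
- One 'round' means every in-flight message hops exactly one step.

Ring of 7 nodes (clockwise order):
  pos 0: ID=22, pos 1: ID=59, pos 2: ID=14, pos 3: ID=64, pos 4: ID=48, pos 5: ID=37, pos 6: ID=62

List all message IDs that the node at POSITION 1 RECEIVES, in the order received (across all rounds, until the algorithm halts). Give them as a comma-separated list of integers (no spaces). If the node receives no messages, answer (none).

Answer: 22,62,64

Derivation:
Round 1: pos1(id59) recv 22: drop; pos2(id14) recv 59: fwd; pos3(id64) recv 14: drop; pos4(id48) recv 64: fwd; pos5(id37) recv 48: fwd; pos6(id62) recv 37: drop; pos0(id22) recv 62: fwd
Round 2: pos3(id64) recv 59: drop; pos5(id37) recv 64: fwd; pos6(id62) recv 48: drop; pos1(id59) recv 62: fwd
Round 3: pos6(id62) recv 64: fwd; pos2(id14) recv 62: fwd
Round 4: pos0(id22) recv 64: fwd; pos3(id64) recv 62: drop
Round 5: pos1(id59) recv 64: fwd
Round 6: pos2(id14) recv 64: fwd
Round 7: pos3(id64) recv 64: ELECTED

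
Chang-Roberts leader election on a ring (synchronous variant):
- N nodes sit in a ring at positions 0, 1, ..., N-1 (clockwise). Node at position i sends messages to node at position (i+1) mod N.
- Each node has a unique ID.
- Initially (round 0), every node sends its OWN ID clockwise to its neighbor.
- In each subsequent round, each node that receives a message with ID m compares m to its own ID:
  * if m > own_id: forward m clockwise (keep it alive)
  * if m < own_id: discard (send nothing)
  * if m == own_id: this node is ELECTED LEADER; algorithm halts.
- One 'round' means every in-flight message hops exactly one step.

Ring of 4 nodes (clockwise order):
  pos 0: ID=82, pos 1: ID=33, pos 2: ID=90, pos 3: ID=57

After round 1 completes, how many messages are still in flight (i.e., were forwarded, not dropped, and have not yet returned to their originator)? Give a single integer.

Answer: 2

Derivation:
Round 1: pos1(id33) recv 82: fwd; pos2(id90) recv 33: drop; pos3(id57) recv 90: fwd; pos0(id82) recv 57: drop
After round 1: 2 messages still in flight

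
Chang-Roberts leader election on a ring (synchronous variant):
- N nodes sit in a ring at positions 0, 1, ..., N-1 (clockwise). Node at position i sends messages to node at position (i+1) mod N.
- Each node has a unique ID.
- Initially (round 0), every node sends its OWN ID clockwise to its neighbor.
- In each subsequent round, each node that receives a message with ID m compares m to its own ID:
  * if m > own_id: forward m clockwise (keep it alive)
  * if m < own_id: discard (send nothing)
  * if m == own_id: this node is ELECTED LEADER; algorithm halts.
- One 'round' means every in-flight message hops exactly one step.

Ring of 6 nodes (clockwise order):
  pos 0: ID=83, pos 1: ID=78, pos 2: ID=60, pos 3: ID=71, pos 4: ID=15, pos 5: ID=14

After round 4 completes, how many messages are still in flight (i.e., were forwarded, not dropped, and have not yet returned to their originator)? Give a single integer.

Answer: 2

Derivation:
Round 1: pos1(id78) recv 83: fwd; pos2(id60) recv 78: fwd; pos3(id71) recv 60: drop; pos4(id15) recv 71: fwd; pos5(id14) recv 15: fwd; pos0(id83) recv 14: drop
Round 2: pos2(id60) recv 83: fwd; pos3(id71) recv 78: fwd; pos5(id14) recv 71: fwd; pos0(id83) recv 15: drop
Round 3: pos3(id71) recv 83: fwd; pos4(id15) recv 78: fwd; pos0(id83) recv 71: drop
Round 4: pos4(id15) recv 83: fwd; pos5(id14) recv 78: fwd
After round 4: 2 messages still in flight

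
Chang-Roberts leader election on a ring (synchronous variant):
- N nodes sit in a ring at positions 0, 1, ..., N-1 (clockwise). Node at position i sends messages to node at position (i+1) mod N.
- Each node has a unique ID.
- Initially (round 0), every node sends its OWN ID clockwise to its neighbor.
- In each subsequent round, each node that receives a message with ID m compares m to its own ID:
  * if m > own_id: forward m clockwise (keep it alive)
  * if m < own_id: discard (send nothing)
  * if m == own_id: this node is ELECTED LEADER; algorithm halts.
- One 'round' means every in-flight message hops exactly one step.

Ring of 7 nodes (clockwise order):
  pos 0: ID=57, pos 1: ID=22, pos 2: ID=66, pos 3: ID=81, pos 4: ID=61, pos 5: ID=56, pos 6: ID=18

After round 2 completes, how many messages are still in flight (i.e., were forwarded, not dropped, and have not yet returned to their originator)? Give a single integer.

Answer: 2

Derivation:
Round 1: pos1(id22) recv 57: fwd; pos2(id66) recv 22: drop; pos3(id81) recv 66: drop; pos4(id61) recv 81: fwd; pos5(id56) recv 61: fwd; pos6(id18) recv 56: fwd; pos0(id57) recv 18: drop
Round 2: pos2(id66) recv 57: drop; pos5(id56) recv 81: fwd; pos6(id18) recv 61: fwd; pos0(id57) recv 56: drop
After round 2: 2 messages still in flight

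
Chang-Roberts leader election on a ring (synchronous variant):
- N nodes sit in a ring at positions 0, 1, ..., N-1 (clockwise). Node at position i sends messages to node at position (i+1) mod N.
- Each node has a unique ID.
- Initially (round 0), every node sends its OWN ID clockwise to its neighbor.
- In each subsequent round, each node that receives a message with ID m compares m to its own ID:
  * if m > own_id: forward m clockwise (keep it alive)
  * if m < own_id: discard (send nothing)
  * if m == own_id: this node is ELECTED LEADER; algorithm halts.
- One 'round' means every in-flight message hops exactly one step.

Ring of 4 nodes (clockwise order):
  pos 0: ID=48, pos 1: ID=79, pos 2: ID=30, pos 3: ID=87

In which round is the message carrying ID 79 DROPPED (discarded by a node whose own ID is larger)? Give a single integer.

Round 1: pos1(id79) recv 48: drop; pos2(id30) recv 79: fwd; pos3(id87) recv 30: drop; pos0(id48) recv 87: fwd
Round 2: pos3(id87) recv 79: drop; pos1(id79) recv 87: fwd
Round 3: pos2(id30) recv 87: fwd
Round 4: pos3(id87) recv 87: ELECTED
Message ID 79 originates at pos 1; dropped at pos 3 in round 2

Answer: 2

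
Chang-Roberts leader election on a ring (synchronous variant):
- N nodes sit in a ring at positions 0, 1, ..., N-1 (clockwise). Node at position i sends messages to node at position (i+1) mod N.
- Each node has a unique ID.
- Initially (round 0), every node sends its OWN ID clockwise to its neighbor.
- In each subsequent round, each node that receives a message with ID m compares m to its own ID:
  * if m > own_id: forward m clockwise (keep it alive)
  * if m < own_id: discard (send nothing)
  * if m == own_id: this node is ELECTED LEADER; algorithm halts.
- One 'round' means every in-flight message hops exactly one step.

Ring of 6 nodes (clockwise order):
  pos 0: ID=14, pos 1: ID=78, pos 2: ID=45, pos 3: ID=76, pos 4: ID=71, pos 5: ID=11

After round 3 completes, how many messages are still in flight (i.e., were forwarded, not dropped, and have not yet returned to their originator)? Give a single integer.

Answer: 2

Derivation:
Round 1: pos1(id78) recv 14: drop; pos2(id45) recv 78: fwd; pos3(id76) recv 45: drop; pos4(id71) recv 76: fwd; pos5(id11) recv 71: fwd; pos0(id14) recv 11: drop
Round 2: pos3(id76) recv 78: fwd; pos5(id11) recv 76: fwd; pos0(id14) recv 71: fwd
Round 3: pos4(id71) recv 78: fwd; pos0(id14) recv 76: fwd; pos1(id78) recv 71: drop
After round 3: 2 messages still in flight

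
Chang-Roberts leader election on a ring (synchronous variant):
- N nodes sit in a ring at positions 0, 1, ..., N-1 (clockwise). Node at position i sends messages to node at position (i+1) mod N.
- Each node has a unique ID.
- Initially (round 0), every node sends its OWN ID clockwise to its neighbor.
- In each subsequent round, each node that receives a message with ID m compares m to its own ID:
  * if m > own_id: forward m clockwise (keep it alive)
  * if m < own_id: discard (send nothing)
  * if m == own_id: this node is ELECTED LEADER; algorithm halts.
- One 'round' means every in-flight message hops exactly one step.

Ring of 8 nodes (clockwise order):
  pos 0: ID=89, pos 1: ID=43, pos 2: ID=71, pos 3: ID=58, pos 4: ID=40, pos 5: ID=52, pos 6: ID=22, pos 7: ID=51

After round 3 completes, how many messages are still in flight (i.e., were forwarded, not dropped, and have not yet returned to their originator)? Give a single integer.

Answer: 3

Derivation:
Round 1: pos1(id43) recv 89: fwd; pos2(id71) recv 43: drop; pos3(id58) recv 71: fwd; pos4(id40) recv 58: fwd; pos5(id52) recv 40: drop; pos6(id22) recv 52: fwd; pos7(id51) recv 22: drop; pos0(id89) recv 51: drop
Round 2: pos2(id71) recv 89: fwd; pos4(id40) recv 71: fwd; pos5(id52) recv 58: fwd; pos7(id51) recv 52: fwd
Round 3: pos3(id58) recv 89: fwd; pos5(id52) recv 71: fwd; pos6(id22) recv 58: fwd; pos0(id89) recv 52: drop
After round 3: 3 messages still in flight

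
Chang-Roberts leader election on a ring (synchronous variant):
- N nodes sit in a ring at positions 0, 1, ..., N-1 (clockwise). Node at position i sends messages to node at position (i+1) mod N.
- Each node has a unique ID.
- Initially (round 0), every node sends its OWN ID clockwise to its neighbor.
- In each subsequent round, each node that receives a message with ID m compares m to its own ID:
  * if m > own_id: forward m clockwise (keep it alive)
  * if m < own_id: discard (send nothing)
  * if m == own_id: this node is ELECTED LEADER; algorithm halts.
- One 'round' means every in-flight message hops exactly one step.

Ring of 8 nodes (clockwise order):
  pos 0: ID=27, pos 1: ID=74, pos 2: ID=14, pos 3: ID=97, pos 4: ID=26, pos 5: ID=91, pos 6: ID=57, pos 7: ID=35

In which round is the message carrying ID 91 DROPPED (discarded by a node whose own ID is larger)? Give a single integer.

Answer: 6

Derivation:
Round 1: pos1(id74) recv 27: drop; pos2(id14) recv 74: fwd; pos3(id97) recv 14: drop; pos4(id26) recv 97: fwd; pos5(id91) recv 26: drop; pos6(id57) recv 91: fwd; pos7(id35) recv 57: fwd; pos0(id27) recv 35: fwd
Round 2: pos3(id97) recv 74: drop; pos5(id91) recv 97: fwd; pos7(id35) recv 91: fwd; pos0(id27) recv 57: fwd; pos1(id74) recv 35: drop
Round 3: pos6(id57) recv 97: fwd; pos0(id27) recv 91: fwd; pos1(id74) recv 57: drop
Round 4: pos7(id35) recv 97: fwd; pos1(id74) recv 91: fwd
Round 5: pos0(id27) recv 97: fwd; pos2(id14) recv 91: fwd
Round 6: pos1(id74) recv 97: fwd; pos3(id97) recv 91: drop
Round 7: pos2(id14) recv 97: fwd
Round 8: pos3(id97) recv 97: ELECTED
Message ID 91 originates at pos 5; dropped at pos 3 in round 6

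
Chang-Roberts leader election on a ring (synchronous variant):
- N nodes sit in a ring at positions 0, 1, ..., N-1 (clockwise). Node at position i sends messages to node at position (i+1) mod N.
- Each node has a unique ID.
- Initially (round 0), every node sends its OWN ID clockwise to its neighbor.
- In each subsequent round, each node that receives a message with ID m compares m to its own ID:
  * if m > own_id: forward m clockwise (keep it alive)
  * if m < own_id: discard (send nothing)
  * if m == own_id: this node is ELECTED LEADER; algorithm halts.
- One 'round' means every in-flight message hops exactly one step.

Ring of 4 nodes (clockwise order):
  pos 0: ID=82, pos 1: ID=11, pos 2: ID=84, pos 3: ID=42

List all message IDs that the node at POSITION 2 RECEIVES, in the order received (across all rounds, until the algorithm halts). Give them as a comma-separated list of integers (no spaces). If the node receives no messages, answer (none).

Answer: 11,82,84

Derivation:
Round 1: pos1(id11) recv 82: fwd; pos2(id84) recv 11: drop; pos3(id42) recv 84: fwd; pos0(id82) recv 42: drop
Round 2: pos2(id84) recv 82: drop; pos0(id82) recv 84: fwd
Round 3: pos1(id11) recv 84: fwd
Round 4: pos2(id84) recv 84: ELECTED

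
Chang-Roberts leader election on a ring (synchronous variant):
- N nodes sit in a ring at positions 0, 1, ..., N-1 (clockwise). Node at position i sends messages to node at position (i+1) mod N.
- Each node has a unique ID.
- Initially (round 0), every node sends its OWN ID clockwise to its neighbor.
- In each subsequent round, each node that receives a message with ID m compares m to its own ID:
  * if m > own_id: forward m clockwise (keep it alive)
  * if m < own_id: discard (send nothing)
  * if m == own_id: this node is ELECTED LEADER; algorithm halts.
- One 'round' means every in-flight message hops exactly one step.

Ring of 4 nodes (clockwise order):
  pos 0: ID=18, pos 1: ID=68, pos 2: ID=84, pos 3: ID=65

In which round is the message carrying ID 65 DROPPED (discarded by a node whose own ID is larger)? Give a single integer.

Answer: 2

Derivation:
Round 1: pos1(id68) recv 18: drop; pos2(id84) recv 68: drop; pos3(id65) recv 84: fwd; pos0(id18) recv 65: fwd
Round 2: pos0(id18) recv 84: fwd; pos1(id68) recv 65: drop
Round 3: pos1(id68) recv 84: fwd
Round 4: pos2(id84) recv 84: ELECTED
Message ID 65 originates at pos 3; dropped at pos 1 in round 2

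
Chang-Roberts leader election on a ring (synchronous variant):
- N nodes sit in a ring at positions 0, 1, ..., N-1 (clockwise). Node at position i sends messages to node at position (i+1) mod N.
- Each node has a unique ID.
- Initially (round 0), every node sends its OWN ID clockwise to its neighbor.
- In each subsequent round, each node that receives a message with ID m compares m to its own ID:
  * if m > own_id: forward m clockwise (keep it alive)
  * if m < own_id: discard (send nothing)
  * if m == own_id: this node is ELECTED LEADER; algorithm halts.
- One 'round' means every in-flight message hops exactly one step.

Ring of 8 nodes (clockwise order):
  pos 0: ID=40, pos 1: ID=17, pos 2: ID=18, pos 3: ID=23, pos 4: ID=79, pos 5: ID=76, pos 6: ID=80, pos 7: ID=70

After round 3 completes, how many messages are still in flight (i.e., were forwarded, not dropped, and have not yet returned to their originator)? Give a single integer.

Answer: 3

Derivation:
Round 1: pos1(id17) recv 40: fwd; pos2(id18) recv 17: drop; pos3(id23) recv 18: drop; pos4(id79) recv 23: drop; pos5(id76) recv 79: fwd; pos6(id80) recv 76: drop; pos7(id70) recv 80: fwd; pos0(id40) recv 70: fwd
Round 2: pos2(id18) recv 40: fwd; pos6(id80) recv 79: drop; pos0(id40) recv 80: fwd; pos1(id17) recv 70: fwd
Round 3: pos3(id23) recv 40: fwd; pos1(id17) recv 80: fwd; pos2(id18) recv 70: fwd
After round 3: 3 messages still in flight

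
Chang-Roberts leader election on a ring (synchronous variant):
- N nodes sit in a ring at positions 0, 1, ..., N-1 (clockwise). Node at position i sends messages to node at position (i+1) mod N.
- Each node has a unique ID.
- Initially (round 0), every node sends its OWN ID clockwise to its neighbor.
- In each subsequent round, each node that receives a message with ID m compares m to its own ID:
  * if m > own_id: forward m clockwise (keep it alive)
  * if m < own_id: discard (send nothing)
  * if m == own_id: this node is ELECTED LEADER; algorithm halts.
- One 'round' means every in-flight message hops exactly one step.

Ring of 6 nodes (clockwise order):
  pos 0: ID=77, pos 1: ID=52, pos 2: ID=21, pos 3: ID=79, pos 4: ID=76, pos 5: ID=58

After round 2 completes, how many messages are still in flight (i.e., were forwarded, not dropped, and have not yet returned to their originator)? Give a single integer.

Round 1: pos1(id52) recv 77: fwd; pos2(id21) recv 52: fwd; pos3(id79) recv 21: drop; pos4(id76) recv 79: fwd; pos5(id58) recv 76: fwd; pos0(id77) recv 58: drop
Round 2: pos2(id21) recv 77: fwd; pos3(id79) recv 52: drop; pos5(id58) recv 79: fwd; pos0(id77) recv 76: drop
After round 2: 2 messages still in flight

Answer: 2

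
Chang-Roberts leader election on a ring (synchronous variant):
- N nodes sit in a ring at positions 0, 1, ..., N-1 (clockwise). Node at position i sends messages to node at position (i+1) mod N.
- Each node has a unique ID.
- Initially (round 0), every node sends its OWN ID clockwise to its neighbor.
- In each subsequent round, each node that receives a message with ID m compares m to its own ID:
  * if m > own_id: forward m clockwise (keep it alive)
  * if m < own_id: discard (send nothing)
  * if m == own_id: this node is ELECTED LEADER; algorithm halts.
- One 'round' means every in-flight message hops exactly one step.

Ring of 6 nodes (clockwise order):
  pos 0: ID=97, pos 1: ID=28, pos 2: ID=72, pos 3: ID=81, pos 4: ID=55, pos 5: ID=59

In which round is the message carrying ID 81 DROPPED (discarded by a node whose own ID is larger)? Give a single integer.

Round 1: pos1(id28) recv 97: fwd; pos2(id72) recv 28: drop; pos3(id81) recv 72: drop; pos4(id55) recv 81: fwd; pos5(id59) recv 55: drop; pos0(id97) recv 59: drop
Round 2: pos2(id72) recv 97: fwd; pos5(id59) recv 81: fwd
Round 3: pos3(id81) recv 97: fwd; pos0(id97) recv 81: drop
Round 4: pos4(id55) recv 97: fwd
Round 5: pos5(id59) recv 97: fwd
Round 6: pos0(id97) recv 97: ELECTED
Message ID 81 originates at pos 3; dropped at pos 0 in round 3

Answer: 3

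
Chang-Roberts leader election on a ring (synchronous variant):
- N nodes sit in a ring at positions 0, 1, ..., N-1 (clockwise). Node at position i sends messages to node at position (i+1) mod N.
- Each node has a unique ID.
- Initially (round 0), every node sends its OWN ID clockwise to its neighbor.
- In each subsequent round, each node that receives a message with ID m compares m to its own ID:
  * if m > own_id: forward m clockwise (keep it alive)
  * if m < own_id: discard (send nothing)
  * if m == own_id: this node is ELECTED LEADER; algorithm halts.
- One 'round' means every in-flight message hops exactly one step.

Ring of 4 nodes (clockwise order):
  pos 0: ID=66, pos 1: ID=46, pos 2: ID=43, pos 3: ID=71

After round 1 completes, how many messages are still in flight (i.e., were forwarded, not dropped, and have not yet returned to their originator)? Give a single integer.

Answer: 3

Derivation:
Round 1: pos1(id46) recv 66: fwd; pos2(id43) recv 46: fwd; pos3(id71) recv 43: drop; pos0(id66) recv 71: fwd
After round 1: 3 messages still in flight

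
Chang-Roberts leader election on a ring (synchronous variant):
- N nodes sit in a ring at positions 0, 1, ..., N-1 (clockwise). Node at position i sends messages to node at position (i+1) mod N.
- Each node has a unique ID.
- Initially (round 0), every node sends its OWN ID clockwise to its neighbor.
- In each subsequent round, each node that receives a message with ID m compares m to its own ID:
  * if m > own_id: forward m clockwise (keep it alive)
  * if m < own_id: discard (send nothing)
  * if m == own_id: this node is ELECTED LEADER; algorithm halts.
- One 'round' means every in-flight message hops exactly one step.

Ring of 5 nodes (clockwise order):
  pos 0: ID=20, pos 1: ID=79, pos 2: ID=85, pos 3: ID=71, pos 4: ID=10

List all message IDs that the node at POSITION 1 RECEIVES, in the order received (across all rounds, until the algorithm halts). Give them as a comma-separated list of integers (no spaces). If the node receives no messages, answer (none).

Round 1: pos1(id79) recv 20: drop; pos2(id85) recv 79: drop; pos3(id71) recv 85: fwd; pos4(id10) recv 71: fwd; pos0(id20) recv 10: drop
Round 2: pos4(id10) recv 85: fwd; pos0(id20) recv 71: fwd
Round 3: pos0(id20) recv 85: fwd; pos1(id79) recv 71: drop
Round 4: pos1(id79) recv 85: fwd
Round 5: pos2(id85) recv 85: ELECTED

Answer: 20,71,85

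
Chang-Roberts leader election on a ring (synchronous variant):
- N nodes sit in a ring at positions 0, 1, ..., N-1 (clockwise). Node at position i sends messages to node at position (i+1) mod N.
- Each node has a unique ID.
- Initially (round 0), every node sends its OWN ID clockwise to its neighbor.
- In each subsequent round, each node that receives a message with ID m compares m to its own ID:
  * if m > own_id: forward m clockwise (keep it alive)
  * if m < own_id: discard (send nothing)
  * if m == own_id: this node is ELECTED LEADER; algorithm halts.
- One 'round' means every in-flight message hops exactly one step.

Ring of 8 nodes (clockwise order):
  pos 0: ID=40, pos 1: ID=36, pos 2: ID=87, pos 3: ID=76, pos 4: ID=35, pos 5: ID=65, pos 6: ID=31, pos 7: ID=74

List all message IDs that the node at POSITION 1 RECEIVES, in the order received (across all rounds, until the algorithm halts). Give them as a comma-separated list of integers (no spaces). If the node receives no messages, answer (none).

Answer: 40,74,76,87

Derivation:
Round 1: pos1(id36) recv 40: fwd; pos2(id87) recv 36: drop; pos3(id76) recv 87: fwd; pos4(id35) recv 76: fwd; pos5(id65) recv 35: drop; pos6(id31) recv 65: fwd; pos7(id74) recv 31: drop; pos0(id40) recv 74: fwd
Round 2: pos2(id87) recv 40: drop; pos4(id35) recv 87: fwd; pos5(id65) recv 76: fwd; pos7(id74) recv 65: drop; pos1(id36) recv 74: fwd
Round 3: pos5(id65) recv 87: fwd; pos6(id31) recv 76: fwd; pos2(id87) recv 74: drop
Round 4: pos6(id31) recv 87: fwd; pos7(id74) recv 76: fwd
Round 5: pos7(id74) recv 87: fwd; pos0(id40) recv 76: fwd
Round 6: pos0(id40) recv 87: fwd; pos1(id36) recv 76: fwd
Round 7: pos1(id36) recv 87: fwd; pos2(id87) recv 76: drop
Round 8: pos2(id87) recv 87: ELECTED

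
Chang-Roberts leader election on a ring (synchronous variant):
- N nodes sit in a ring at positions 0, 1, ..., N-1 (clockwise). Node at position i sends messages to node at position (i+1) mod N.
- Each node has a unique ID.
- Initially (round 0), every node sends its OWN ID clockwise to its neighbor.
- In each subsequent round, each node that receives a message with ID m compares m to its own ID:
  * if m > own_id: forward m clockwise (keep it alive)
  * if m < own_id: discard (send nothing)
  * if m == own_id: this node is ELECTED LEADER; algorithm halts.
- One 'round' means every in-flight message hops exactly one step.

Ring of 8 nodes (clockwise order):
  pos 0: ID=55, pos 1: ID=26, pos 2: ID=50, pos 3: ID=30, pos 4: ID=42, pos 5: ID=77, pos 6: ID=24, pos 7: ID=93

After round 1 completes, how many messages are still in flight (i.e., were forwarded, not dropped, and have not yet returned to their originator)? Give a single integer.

Answer: 4

Derivation:
Round 1: pos1(id26) recv 55: fwd; pos2(id50) recv 26: drop; pos3(id30) recv 50: fwd; pos4(id42) recv 30: drop; pos5(id77) recv 42: drop; pos6(id24) recv 77: fwd; pos7(id93) recv 24: drop; pos0(id55) recv 93: fwd
After round 1: 4 messages still in flight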